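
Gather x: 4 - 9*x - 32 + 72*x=63*x - 28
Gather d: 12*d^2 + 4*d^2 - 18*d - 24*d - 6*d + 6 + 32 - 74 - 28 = 16*d^2 - 48*d - 64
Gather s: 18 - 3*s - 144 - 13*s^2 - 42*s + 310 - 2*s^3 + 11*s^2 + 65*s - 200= -2*s^3 - 2*s^2 + 20*s - 16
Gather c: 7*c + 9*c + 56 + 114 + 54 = 16*c + 224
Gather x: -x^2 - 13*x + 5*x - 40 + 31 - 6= -x^2 - 8*x - 15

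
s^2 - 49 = (s - 7)*(s + 7)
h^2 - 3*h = h*(h - 3)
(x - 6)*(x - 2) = x^2 - 8*x + 12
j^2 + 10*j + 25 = (j + 5)^2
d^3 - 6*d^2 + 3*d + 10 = (d - 5)*(d - 2)*(d + 1)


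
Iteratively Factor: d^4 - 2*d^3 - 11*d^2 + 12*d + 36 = (d + 2)*(d^3 - 4*d^2 - 3*d + 18) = (d + 2)^2*(d^2 - 6*d + 9) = (d - 3)*(d + 2)^2*(d - 3)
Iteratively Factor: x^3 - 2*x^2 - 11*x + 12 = (x - 1)*(x^2 - x - 12) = (x - 4)*(x - 1)*(x + 3)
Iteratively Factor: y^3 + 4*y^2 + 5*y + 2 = (y + 1)*(y^2 + 3*y + 2) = (y + 1)*(y + 2)*(y + 1)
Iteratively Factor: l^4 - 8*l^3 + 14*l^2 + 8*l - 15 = (l - 3)*(l^3 - 5*l^2 - l + 5) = (l - 3)*(l - 1)*(l^2 - 4*l - 5) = (l - 3)*(l - 1)*(l + 1)*(l - 5)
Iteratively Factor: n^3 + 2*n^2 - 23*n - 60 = (n - 5)*(n^2 + 7*n + 12) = (n - 5)*(n + 3)*(n + 4)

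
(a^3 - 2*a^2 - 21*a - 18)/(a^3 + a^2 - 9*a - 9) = (a - 6)/(a - 3)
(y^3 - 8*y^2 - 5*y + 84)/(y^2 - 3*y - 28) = (y^2 - y - 12)/(y + 4)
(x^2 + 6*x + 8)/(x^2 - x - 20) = (x + 2)/(x - 5)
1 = 1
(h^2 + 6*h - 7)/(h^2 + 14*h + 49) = (h - 1)/(h + 7)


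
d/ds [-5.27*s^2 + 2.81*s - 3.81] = 2.81 - 10.54*s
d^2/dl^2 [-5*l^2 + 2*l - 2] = -10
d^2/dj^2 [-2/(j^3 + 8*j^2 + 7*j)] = 4*(j*(3*j + 8)*(j^2 + 8*j + 7) - (3*j^2 + 16*j + 7)^2)/(j^3*(j^2 + 8*j + 7)^3)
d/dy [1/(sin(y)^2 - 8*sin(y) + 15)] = 2*(4 - sin(y))*cos(y)/(sin(y)^2 - 8*sin(y) + 15)^2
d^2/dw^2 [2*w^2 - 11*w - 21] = 4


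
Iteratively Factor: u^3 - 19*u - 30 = (u + 2)*(u^2 - 2*u - 15) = (u - 5)*(u + 2)*(u + 3)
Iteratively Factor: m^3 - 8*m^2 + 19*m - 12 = (m - 4)*(m^2 - 4*m + 3) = (m - 4)*(m - 3)*(m - 1)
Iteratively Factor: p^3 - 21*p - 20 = (p + 4)*(p^2 - 4*p - 5) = (p - 5)*(p + 4)*(p + 1)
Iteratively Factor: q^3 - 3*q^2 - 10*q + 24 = (q - 2)*(q^2 - q - 12) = (q - 2)*(q + 3)*(q - 4)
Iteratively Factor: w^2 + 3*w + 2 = (w + 2)*(w + 1)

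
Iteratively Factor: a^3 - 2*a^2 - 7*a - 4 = (a + 1)*(a^2 - 3*a - 4) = (a + 1)^2*(a - 4)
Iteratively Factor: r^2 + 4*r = (r)*(r + 4)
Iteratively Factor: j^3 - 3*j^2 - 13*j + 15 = (j - 1)*(j^2 - 2*j - 15) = (j - 1)*(j + 3)*(j - 5)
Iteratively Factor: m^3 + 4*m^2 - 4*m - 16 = (m + 2)*(m^2 + 2*m - 8) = (m - 2)*(m + 2)*(m + 4)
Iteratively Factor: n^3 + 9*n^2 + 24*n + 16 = (n + 4)*(n^2 + 5*n + 4) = (n + 4)^2*(n + 1)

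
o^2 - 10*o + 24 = (o - 6)*(o - 4)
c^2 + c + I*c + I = (c + 1)*(c + I)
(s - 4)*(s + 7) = s^2 + 3*s - 28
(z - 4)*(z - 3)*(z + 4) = z^3 - 3*z^2 - 16*z + 48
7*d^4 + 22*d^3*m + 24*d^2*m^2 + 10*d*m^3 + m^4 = (d + m)^3*(7*d + m)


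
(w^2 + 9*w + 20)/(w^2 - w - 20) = (w + 5)/(w - 5)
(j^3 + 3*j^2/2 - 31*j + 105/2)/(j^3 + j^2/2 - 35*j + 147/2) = (2*j - 5)/(2*j - 7)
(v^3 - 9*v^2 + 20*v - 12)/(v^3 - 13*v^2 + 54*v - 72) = (v^2 - 3*v + 2)/(v^2 - 7*v + 12)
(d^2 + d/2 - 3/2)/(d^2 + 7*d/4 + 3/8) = 4*(d - 1)/(4*d + 1)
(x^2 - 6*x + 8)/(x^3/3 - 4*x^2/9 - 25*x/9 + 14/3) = 9*(x - 4)/(3*x^2 + 2*x - 21)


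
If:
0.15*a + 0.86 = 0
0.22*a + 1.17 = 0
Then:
No Solution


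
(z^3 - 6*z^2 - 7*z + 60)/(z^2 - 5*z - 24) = (z^2 - 9*z + 20)/(z - 8)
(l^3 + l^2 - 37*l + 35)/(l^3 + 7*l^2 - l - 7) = (l - 5)/(l + 1)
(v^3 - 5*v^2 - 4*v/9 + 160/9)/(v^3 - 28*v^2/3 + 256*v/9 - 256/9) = (3*v + 5)/(3*v - 8)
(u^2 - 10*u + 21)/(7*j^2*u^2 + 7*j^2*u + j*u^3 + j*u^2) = (u^2 - 10*u + 21)/(j*u*(7*j*u + 7*j + u^2 + u))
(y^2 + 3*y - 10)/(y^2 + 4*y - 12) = (y + 5)/(y + 6)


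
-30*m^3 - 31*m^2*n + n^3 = (-6*m + n)*(m + n)*(5*m + n)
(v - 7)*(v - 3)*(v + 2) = v^3 - 8*v^2 + v + 42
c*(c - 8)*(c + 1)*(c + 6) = c^4 - c^3 - 50*c^2 - 48*c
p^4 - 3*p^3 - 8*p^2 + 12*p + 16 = (p - 4)*(p - 2)*(p + 1)*(p + 2)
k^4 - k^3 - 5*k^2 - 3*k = k*(k - 3)*(k + 1)^2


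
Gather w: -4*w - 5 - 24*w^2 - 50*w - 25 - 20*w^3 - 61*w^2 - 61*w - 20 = -20*w^3 - 85*w^2 - 115*w - 50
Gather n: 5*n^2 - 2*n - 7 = 5*n^2 - 2*n - 7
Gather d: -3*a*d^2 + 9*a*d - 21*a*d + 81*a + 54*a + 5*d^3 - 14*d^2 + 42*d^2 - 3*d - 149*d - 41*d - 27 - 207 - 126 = 135*a + 5*d^3 + d^2*(28 - 3*a) + d*(-12*a - 193) - 360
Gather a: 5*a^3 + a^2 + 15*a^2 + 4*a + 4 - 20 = 5*a^3 + 16*a^2 + 4*a - 16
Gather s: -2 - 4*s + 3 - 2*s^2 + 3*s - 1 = -2*s^2 - s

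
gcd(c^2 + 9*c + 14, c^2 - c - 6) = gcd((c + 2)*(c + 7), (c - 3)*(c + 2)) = c + 2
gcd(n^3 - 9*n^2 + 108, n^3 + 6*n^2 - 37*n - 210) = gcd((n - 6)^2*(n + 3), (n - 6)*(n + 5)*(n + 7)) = n - 6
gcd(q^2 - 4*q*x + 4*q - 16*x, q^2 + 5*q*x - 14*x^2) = 1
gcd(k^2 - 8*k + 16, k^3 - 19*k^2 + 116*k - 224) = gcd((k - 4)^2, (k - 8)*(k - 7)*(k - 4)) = k - 4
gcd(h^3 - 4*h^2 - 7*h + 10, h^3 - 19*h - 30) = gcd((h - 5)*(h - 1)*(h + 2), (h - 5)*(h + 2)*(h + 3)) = h^2 - 3*h - 10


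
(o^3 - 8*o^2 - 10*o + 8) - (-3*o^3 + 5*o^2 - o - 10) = 4*o^3 - 13*o^2 - 9*o + 18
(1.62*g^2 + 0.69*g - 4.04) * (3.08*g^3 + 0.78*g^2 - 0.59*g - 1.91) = 4.9896*g^5 + 3.3888*g^4 - 12.8608*g^3 - 6.6525*g^2 + 1.0657*g + 7.7164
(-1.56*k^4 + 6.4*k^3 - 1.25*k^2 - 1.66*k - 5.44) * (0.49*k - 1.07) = -0.7644*k^5 + 4.8052*k^4 - 7.4605*k^3 + 0.5241*k^2 - 0.8894*k + 5.8208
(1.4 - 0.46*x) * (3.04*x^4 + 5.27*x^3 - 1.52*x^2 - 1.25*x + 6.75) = -1.3984*x^5 + 1.8318*x^4 + 8.0772*x^3 - 1.553*x^2 - 4.855*x + 9.45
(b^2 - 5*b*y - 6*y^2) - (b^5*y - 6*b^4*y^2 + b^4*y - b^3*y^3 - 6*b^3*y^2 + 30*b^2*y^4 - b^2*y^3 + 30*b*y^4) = -b^5*y + 6*b^4*y^2 - b^4*y + b^3*y^3 + 6*b^3*y^2 - 30*b^2*y^4 + b^2*y^3 + b^2 - 30*b*y^4 - 5*b*y - 6*y^2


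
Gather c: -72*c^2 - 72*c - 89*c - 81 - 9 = -72*c^2 - 161*c - 90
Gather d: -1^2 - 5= -6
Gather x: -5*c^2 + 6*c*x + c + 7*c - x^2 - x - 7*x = -5*c^2 + 8*c - x^2 + x*(6*c - 8)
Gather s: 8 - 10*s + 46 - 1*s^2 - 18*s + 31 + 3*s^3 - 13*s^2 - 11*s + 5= 3*s^3 - 14*s^2 - 39*s + 90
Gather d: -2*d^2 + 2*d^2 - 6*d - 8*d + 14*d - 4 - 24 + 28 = 0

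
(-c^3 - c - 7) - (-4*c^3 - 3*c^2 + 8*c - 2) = 3*c^3 + 3*c^2 - 9*c - 5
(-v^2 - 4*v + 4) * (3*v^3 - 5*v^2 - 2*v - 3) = -3*v^5 - 7*v^4 + 34*v^3 - 9*v^2 + 4*v - 12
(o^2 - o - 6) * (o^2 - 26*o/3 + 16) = o^4 - 29*o^3/3 + 56*o^2/3 + 36*o - 96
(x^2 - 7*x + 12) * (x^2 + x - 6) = x^4 - 6*x^3 - x^2 + 54*x - 72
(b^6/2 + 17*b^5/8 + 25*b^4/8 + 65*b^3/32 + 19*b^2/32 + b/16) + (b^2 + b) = b^6/2 + 17*b^5/8 + 25*b^4/8 + 65*b^3/32 + 51*b^2/32 + 17*b/16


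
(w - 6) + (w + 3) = 2*w - 3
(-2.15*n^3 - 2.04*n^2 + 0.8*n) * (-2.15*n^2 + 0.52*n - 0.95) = 4.6225*n^5 + 3.268*n^4 - 0.7383*n^3 + 2.354*n^2 - 0.76*n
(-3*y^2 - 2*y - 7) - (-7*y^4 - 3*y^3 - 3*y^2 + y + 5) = 7*y^4 + 3*y^3 - 3*y - 12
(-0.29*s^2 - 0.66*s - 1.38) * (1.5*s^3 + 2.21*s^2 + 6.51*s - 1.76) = -0.435*s^5 - 1.6309*s^4 - 5.4165*s^3 - 6.836*s^2 - 7.8222*s + 2.4288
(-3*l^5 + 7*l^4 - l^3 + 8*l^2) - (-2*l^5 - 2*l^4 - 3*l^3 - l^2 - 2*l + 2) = -l^5 + 9*l^4 + 2*l^3 + 9*l^2 + 2*l - 2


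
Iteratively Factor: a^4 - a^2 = (a - 1)*(a^3 + a^2) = a*(a - 1)*(a^2 + a) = a*(a - 1)*(a + 1)*(a)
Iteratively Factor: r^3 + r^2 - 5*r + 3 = (r - 1)*(r^2 + 2*r - 3) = (r - 1)^2*(r + 3)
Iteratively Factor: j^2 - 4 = (j - 2)*(j + 2)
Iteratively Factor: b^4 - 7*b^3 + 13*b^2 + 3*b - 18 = (b - 3)*(b^3 - 4*b^2 + b + 6) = (b - 3)^2*(b^2 - b - 2) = (b - 3)^2*(b - 2)*(b + 1)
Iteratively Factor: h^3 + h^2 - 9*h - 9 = (h + 3)*(h^2 - 2*h - 3) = (h - 3)*(h + 3)*(h + 1)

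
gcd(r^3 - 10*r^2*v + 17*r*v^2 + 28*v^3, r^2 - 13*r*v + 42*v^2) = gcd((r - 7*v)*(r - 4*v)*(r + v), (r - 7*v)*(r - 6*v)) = r - 7*v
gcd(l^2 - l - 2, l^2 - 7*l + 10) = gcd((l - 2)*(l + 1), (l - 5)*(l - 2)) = l - 2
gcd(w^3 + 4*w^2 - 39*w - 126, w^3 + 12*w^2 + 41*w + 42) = w^2 + 10*w + 21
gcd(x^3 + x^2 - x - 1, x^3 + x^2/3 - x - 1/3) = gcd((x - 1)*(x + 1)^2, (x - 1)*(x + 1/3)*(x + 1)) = x^2 - 1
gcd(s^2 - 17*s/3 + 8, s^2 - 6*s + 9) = s - 3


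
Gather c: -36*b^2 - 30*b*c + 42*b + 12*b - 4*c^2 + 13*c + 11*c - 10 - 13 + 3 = -36*b^2 + 54*b - 4*c^2 + c*(24 - 30*b) - 20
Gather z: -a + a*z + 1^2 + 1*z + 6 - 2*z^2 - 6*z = -a - 2*z^2 + z*(a - 5) + 7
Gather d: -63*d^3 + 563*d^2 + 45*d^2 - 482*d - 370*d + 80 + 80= -63*d^3 + 608*d^2 - 852*d + 160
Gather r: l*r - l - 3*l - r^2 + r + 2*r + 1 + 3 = -4*l - r^2 + r*(l + 3) + 4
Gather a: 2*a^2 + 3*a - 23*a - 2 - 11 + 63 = 2*a^2 - 20*a + 50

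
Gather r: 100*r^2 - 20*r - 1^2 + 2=100*r^2 - 20*r + 1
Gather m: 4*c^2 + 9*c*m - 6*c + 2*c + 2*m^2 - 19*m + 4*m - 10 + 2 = 4*c^2 - 4*c + 2*m^2 + m*(9*c - 15) - 8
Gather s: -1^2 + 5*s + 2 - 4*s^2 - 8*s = -4*s^2 - 3*s + 1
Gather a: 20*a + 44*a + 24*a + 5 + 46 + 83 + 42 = 88*a + 176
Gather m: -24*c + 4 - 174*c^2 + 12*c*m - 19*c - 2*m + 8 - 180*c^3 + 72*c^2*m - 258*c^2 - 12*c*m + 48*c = -180*c^3 - 432*c^2 + 5*c + m*(72*c^2 - 2) + 12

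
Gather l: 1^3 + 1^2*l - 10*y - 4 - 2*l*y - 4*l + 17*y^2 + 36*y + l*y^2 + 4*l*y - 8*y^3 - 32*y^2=l*(y^2 + 2*y - 3) - 8*y^3 - 15*y^2 + 26*y - 3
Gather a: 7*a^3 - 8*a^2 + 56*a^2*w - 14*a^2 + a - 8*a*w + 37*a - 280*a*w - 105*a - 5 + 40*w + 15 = 7*a^3 + a^2*(56*w - 22) + a*(-288*w - 67) + 40*w + 10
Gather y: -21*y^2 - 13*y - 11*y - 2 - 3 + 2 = -21*y^2 - 24*y - 3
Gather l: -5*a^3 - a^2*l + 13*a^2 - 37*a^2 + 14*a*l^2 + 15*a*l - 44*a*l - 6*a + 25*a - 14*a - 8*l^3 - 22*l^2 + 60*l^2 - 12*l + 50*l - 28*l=-5*a^3 - 24*a^2 + 5*a - 8*l^3 + l^2*(14*a + 38) + l*(-a^2 - 29*a + 10)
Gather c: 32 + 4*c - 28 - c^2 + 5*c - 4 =-c^2 + 9*c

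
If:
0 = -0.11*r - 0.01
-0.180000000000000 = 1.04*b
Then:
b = -0.17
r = -0.09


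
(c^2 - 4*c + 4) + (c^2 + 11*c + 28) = 2*c^2 + 7*c + 32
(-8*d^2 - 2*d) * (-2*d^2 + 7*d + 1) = 16*d^4 - 52*d^3 - 22*d^2 - 2*d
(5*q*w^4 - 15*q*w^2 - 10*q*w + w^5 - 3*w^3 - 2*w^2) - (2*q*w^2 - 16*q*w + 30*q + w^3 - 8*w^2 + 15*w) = 5*q*w^4 - 17*q*w^2 + 6*q*w - 30*q + w^5 - 4*w^3 + 6*w^2 - 15*w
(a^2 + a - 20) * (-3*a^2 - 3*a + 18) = -3*a^4 - 6*a^3 + 75*a^2 + 78*a - 360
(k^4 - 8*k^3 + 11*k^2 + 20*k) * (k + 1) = k^5 - 7*k^4 + 3*k^3 + 31*k^2 + 20*k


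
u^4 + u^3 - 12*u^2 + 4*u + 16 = (u - 2)^2*(u + 1)*(u + 4)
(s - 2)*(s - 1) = s^2 - 3*s + 2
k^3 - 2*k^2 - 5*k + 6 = (k - 3)*(k - 1)*(k + 2)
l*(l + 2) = l^2 + 2*l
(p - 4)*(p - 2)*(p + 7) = p^3 + p^2 - 34*p + 56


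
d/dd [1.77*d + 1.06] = 1.77000000000000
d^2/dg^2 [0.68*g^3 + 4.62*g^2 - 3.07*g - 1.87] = 4.08*g + 9.24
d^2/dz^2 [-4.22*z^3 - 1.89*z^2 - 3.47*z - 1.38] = -25.32*z - 3.78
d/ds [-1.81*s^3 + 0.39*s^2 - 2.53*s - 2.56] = -5.43*s^2 + 0.78*s - 2.53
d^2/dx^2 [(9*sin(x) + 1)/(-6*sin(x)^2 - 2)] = 3*(27*sin(x)^5 + 12*sin(x)^4 - 108*sin(x)^3 - 22*sin(x)^2 + 57*sin(x) + 2)/(2*(3*sin(x)^2 + 1)^3)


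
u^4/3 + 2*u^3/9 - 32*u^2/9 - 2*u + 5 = (u/3 + 1)*(u - 3)*(u - 1)*(u + 5/3)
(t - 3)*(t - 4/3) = t^2 - 13*t/3 + 4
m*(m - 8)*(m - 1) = m^3 - 9*m^2 + 8*m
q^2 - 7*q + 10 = (q - 5)*(q - 2)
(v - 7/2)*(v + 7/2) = v^2 - 49/4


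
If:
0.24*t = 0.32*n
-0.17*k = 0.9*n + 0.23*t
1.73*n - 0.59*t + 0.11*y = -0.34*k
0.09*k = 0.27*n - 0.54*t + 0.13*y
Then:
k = 0.00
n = 0.00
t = 0.00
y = 0.00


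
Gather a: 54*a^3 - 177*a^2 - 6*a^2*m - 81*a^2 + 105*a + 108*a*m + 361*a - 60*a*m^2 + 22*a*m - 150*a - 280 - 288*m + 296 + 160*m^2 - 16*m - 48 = 54*a^3 + a^2*(-6*m - 258) + a*(-60*m^2 + 130*m + 316) + 160*m^2 - 304*m - 32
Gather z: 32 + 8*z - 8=8*z + 24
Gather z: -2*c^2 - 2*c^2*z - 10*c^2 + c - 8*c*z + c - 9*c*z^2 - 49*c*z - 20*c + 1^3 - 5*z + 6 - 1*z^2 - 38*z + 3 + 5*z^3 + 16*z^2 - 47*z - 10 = -12*c^2 - 18*c + 5*z^3 + z^2*(15 - 9*c) + z*(-2*c^2 - 57*c - 90)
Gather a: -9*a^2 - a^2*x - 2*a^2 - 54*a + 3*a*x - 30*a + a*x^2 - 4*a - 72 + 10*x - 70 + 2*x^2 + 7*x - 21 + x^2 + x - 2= a^2*(-x - 11) + a*(x^2 + 3*x - 88) + 3*x^2 + 18*x - 165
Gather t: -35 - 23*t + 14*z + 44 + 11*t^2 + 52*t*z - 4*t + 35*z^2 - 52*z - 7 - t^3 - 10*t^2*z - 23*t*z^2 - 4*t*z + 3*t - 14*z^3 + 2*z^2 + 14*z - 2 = -t^3 + t^2*(11 - 10*z) + t*(-23*z^2 + 48*z - 24) - 14*z^3 + 37*z^2 - 24*z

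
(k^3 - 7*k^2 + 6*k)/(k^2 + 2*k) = (k^2 - 7*k + 6)/(k + 2)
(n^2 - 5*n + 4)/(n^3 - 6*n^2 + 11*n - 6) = (n - 4)/(n^2 - 5*n + 6)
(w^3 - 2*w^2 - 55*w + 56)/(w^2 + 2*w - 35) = (w^2 - 9*w + 8)/(w - 5)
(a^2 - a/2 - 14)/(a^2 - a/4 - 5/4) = 2*(-2*a^2 + a + 28)/(-4*a^2 + a + 5)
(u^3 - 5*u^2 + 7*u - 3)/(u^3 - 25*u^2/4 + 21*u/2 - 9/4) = 4*(u^2 - 2*u + 1)/(4*u^2 - 13*u + 3)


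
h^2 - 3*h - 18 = (h - 6)*(h + 3)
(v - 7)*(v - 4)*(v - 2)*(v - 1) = v^4 - 14*v^3 + 63*v^2 - 106*v + 56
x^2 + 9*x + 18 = (x + 3)*(x + 6)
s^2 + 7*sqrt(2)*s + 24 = (s + 3*sqrt(2))*(s + 4*sqrt(2))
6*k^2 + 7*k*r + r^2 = (k + r)*(6*k + r)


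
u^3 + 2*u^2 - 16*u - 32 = (u - 4)*(u + 2)*(u + 4)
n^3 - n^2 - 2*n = n*(n - 2)*(n + 1)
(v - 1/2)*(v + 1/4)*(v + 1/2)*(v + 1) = v^4 + 5*v^3/4 - 5*v/16 - 1/16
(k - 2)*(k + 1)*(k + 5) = k^3 + 4*k^2 - 7*k - 10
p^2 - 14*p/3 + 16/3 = (p - 8/3)*(p - 2)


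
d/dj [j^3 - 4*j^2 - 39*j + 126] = 3*j^2 - 8*j - 39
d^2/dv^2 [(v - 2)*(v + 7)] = 2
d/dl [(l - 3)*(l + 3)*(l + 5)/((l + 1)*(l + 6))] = (l^4 + 14*l^3 + 62*l^2 + 150*l + 261)/(l^4 + 14*l^3 + 61*l^2 + 84*l + 36)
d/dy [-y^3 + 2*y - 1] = 2 - 3*y^2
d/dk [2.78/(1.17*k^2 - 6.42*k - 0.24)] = (17.8476 - 6.5052*k)/(-1.17*k^2 + 6.42*k + 0.24)^2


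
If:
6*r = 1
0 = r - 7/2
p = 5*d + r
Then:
No Solution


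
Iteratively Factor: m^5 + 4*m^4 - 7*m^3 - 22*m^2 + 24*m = (m - 2)*(m^4 + 6*m^3 + 5*m^2 - 12*m) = (m - 2)*(m + 3)*(m^3 + 3*m^2 - 4*m) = (m - 2)*(m - 1)*(m + 3)*(m^2 + 4*m) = (m - 2)*(m - 1)*(m + 3)*(m + 4)*(m)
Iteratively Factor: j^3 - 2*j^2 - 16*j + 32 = (j - 4)*(j^2 + 2*j - 8) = (j - 4)*(j + 4)*(j - 2)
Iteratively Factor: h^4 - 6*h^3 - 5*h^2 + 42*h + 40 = (h + 1)*(h^3 - 7*h^2 + 2*h + 40) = (h + 1)*(h + 2)*(h^2 - 9*h + 20) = (h - 5)*(h + 1)*(h + 2)*(h - 4)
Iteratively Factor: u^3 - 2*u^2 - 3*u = (u - 3)*(u^2 + u) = (u - 3)*(u + 1)*(u)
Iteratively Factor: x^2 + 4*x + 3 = (x + 3)*(x + 1)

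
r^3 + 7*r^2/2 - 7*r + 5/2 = (r - 1)*(r - 1/2)*(r + 5)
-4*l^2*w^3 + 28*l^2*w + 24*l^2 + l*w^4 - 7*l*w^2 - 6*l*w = (-4*l + w)*(w - 3)*(w + 2)*(l*w + l)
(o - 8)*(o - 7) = o^2 - 15*o + 56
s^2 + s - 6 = (s - 2)*(s + 3)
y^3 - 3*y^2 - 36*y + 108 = (y - 6)*(y - 3)*(y + 6)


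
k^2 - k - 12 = (k - 4)*(k + 3)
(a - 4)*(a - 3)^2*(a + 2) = a^4 - 8*a^3 + 13*a^2 + 30*a - 72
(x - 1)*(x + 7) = x^2 + 6*x - 7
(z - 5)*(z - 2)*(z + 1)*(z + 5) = z^4 - z^3 - 27*z^2 + 25*z + 50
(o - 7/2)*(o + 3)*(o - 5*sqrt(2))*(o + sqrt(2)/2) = o^4 - 9*sqrt(2)*o^3/2 - o^3/2 - 31*o^2/2 + 9*sqrt(2)*o^2/4 + 5*o/2 + 189*sqrt(2)*o/4 + 105/2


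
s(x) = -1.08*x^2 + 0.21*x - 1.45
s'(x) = 0.21 - 2.16*x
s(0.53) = -1.64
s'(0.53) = -0.93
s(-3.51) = -15.49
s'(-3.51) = 7.79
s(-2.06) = -6.47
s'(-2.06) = 4.66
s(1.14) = -2.61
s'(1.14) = -2.25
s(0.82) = -2.00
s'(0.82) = -1.56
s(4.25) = -20.06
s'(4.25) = -8.97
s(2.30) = -6.68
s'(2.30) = -4.76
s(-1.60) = -4.55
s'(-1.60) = 3.67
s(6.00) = -39.07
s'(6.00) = -12.75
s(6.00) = -39.07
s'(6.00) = -12.75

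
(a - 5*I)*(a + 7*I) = a^2 + 2*I*a + 35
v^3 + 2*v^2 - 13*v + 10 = (v - 2)*(v - 1)*(v + 5)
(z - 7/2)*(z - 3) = z^2 - 13*z/2 + 21/2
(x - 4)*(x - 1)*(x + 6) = x^3 + x^2 - 26*x + 24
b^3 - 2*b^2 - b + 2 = (b - 2)*(b - 1)*(b + 1)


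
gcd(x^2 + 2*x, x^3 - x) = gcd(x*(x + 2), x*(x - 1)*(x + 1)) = x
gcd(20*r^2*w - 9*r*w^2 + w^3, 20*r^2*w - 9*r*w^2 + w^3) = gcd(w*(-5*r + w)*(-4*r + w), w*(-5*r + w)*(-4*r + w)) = 20*r^2*w - 9*r*w^2 + w^3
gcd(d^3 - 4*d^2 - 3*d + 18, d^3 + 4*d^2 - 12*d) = 1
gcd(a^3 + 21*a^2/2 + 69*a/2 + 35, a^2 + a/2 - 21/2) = a + 7/2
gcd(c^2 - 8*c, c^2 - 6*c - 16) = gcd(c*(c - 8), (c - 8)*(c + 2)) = c - 8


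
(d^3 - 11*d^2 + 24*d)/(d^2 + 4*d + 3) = d*(d^2 - 11*d + 24)/(d^2 + 4*d + 3)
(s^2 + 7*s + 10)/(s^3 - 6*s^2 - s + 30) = (s + 5)/(s^2 - 8*s + 15)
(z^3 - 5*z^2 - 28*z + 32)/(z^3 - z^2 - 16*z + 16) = (z - 8)/(z - 4)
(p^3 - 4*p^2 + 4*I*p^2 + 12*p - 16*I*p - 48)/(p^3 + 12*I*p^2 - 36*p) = (p^2 - 2*p*(2 + I) + 8*I)/(p*(p + 6*I))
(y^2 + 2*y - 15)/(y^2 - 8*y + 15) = (y + 5)/(y - 5)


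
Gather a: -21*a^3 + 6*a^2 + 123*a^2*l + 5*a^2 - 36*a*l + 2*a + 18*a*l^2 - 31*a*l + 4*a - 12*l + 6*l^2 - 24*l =-21*a^3 + a^2*(123*l + 11) + a*(18*l^2 - 67*l + 6) + 6*l^2 - 36*l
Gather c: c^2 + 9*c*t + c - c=c^2 + 9*c*t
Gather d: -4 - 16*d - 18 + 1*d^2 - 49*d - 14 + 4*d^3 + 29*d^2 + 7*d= 4*d^3 + 30*d^2 - 58*d - 36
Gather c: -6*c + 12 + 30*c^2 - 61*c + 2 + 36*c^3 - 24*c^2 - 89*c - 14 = 36*c^3 + 6*c^2 - 156*c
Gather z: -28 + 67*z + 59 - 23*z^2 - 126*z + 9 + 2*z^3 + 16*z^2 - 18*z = 2*z^3 - 7*z^2 - 77*z + 40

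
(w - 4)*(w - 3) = w^2 - 7*w + 12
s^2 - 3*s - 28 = (s - 7)*(s + 4)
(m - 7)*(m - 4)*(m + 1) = m^3 - 10*m^2 + 17*m + 28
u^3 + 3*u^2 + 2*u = u*(u + 1)*(u + 2)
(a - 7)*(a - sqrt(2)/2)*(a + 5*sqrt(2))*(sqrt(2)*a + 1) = sqrt(2)*a^4 - 7*sqrt(2)*a^3 + 10*a^3 - 70*a^2 - sqrt(2)*a^2/2 - 5*a + 7*sqrt(2)*a/2 + 35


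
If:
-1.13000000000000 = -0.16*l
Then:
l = 7.06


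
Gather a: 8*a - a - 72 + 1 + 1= 7*a - 70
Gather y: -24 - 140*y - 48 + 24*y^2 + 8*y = 24*y^2 - 132*y - 72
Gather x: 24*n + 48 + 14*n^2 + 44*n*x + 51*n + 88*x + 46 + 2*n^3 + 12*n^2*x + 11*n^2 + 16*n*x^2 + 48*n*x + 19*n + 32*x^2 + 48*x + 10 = 2*n^3 + 25*n^2 + 94*n + x^2*(16*n + 32) + x*(12*n^2 + 92*n + 136) + 104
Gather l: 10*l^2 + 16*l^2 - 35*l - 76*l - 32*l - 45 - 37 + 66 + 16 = 26*l^2 - 143*l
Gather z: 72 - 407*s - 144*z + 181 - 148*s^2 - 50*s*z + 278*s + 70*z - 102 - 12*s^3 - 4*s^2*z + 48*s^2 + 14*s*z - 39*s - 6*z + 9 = -12*s^3 - 100*s^2 - 168*s + z*(-4*s^2 - 36*s - 80) + 160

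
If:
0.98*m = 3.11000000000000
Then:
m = 3.17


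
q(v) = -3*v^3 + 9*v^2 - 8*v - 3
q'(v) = -9*v^2 + 18*v - 8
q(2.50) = -13.62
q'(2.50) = -19.25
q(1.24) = -4.80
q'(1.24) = 0.48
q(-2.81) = 157.11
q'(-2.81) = -129.64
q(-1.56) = 42.77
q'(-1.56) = -57.98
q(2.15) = -8.41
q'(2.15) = -10.90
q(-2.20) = 90.10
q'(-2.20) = -91.16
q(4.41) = -120.55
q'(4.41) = -103.65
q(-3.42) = 249.63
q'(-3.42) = -174.83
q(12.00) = -3987.00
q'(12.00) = -1088.00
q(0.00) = -3.00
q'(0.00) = -8.00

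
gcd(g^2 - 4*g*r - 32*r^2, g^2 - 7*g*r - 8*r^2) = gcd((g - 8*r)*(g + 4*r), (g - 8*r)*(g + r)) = -g + 8*r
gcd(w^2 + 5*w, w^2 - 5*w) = w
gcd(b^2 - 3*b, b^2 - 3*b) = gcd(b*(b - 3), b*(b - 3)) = b^2 - 3*b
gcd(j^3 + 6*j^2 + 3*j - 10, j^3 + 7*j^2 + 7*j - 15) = j^2 + 4*j - 5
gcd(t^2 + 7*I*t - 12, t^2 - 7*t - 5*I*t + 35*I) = 1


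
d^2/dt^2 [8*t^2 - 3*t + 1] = 16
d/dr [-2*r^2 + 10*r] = 10 - 4*r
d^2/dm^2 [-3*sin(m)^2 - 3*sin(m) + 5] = 3*sin(m) - 6*cos(2*m)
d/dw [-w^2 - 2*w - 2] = -2*w - 2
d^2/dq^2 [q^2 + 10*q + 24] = 2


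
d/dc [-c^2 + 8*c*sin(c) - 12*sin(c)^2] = 8*c*cos(c) - 2*c + 8*sin(c) - 12*sin(2*c)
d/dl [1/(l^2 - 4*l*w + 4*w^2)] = 2*(-l + 2*w)/(l^2 - 4*l*w + 4*w^2)^2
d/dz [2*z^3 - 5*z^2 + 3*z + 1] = 6*z^2 - 10*z + 3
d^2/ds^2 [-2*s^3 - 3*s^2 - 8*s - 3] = -12*s - 6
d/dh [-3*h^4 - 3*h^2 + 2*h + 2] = -12*h^3 - 6*h + 2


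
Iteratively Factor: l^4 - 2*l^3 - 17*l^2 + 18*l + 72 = (l + 3)*(l^3 - 5*l^2 - 2*l + 24) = (l + 2)*(l + 3)*(l^2 - 7*l + 12) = (l - 3)*(l + 2)*(l + 3)*(l - 4)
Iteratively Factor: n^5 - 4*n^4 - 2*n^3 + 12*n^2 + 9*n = (n + 1)*(n^4 - 5*n^3 + 3*n^2 + 9*n) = (n - 3)*(n + 1)*(n^3 - 2*n^2 - 3*n) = (n - 3)*(n + 1)^2*(n^2 - 3*n) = (n - 3)^2*(n + 1)^2*(n)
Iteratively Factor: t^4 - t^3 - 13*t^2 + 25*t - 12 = (t + 4)*(t^3 - 5*t^2 + 7*t - 3) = (t - 1)*(t + 4)*(t^2 - 4*t + 3) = (t - 3)*(t - 1)*(t + 4)*(t - 1)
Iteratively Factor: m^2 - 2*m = (m)*(m - 2)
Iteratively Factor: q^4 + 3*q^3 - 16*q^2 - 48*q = (q - 4)*(q^3 + 7*q^2 + 12*q) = (q - 4)*(q + 3)*(q^2 + 4*q) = q*(q - 4)*(q + 3)*(q + 4)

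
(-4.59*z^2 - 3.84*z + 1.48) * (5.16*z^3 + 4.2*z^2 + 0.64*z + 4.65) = -23.6844*z^5 - 39.0924*z^4 - 11.4288*z^3 - 17.5851*z^2 - 16.9088*z + 6.882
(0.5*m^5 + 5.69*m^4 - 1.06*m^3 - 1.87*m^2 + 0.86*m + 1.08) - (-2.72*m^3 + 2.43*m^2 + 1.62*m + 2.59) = 0.5*m^5 + 5.69*m^4 + 1.66*m^3 - 4.3*m^2 - 0.76*m - 1.51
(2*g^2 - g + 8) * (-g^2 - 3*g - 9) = -2*g^4 - 5*g^3 - 23*g^2 - 15*g - 72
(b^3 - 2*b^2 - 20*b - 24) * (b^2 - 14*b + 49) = b^5 - 16*b^4 + 57*b^3 + 158*b^2 - 644*b - 1176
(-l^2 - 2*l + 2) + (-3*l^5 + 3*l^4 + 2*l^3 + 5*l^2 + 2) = -3*l^5 + 3*l^4 + 2*l^3 + 4*l^2 - 2*l + 4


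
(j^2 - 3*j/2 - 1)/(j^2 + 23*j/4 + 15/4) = 2*(2*j^2 - 3*j - 2)/(4*j^2 + 23*j + 15)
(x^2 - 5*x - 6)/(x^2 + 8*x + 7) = (x - 6)/(x + 7)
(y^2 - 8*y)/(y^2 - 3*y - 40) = y/(y + 5)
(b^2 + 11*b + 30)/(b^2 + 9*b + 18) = (b + 5)/(b + 3)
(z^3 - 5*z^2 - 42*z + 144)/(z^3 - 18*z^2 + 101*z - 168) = (z + 6)/(z - 7)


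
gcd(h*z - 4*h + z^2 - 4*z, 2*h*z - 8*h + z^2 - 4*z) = z - 4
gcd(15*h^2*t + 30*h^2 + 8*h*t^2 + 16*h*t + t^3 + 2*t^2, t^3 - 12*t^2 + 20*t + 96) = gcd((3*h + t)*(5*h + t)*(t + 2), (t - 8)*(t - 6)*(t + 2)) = t + 2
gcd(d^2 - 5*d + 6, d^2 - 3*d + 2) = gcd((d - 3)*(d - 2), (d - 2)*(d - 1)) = d - 2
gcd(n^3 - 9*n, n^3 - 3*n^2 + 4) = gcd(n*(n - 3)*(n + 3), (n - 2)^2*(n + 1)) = 1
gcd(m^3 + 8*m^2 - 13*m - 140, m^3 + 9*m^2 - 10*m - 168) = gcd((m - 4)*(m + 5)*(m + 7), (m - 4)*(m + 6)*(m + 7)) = m^2 + 3*m - 28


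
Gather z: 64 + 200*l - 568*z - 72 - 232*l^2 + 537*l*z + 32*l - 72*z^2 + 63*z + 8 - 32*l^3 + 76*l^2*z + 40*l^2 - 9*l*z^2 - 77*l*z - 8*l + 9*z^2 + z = -32*l^3 - 192*l^2 + 224*l + z^2*(-9*l - 63) + z*(76*l^2 + 460*l - 504)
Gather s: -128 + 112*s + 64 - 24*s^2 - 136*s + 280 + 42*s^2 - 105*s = 18*s^2 - 129*s + 216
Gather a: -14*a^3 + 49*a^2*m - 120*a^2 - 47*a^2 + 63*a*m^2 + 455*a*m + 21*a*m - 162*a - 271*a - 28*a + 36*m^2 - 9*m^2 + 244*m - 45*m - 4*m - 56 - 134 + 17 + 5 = -14*a^3 + a^2*(49*m - 167) + a*(63*m^2 + 476*m - 461) + 27*m^2 + 195*m - 168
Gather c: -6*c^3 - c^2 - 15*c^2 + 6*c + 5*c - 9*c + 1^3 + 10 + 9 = -6*c^3 - 16*c^2 + 2*c + 20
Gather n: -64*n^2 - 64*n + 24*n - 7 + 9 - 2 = -64*n^2 - 40*n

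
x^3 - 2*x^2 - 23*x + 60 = (x - 4)*(x - 3)*(x + 5)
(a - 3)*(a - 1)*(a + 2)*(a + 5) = a^4 + 3*a^3 - 15*a^2 - 19*a + 30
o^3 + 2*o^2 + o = o*(o + 1)^2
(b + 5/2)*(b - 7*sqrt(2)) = b^2 - 7*sqrt(2)*b + 5*b/2 - 35*sqrt(2)/2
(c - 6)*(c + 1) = c^2 - 5*c - 6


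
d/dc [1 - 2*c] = -2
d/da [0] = 0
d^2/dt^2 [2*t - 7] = 0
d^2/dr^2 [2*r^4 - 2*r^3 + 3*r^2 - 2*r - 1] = 24*r^2 - 12*r + 6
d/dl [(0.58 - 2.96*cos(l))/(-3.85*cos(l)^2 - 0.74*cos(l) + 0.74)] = (11.396*cos(l)^2 - 4.466*cos(l) + 1.7612)*sin(l)/(14.8225*cos(l)^4 + 5.698*cos(l)^3 - 5.1504*cos(l)^2 - 1.0952*cos(l) + 0.5476)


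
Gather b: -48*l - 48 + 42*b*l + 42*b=b*(42*l + 42) - 48*l - 48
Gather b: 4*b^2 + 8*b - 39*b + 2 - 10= 4*b^2 - 31*b - 8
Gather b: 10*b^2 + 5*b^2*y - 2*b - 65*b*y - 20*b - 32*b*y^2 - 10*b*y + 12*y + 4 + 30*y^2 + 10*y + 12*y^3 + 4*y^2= b^2*(5*y + 10) + b*(-32*y^2 - 75*y - 22) + 12*y^3 + 34*y^2 + 22*y + 4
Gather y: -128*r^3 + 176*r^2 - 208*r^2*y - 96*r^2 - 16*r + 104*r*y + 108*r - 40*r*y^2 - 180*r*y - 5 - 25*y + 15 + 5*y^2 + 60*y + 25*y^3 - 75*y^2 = -128*r^3 + 80*r^2 + 92*r + 25*y^3 + y^2*(-40*r - 70) + y*(-208*r^2 - 76*r + 35) + 10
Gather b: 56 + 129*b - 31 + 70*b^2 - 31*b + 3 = 70*b^2 + 98*b + 28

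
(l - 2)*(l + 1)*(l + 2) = l^3 + l^2 - 4*l - 4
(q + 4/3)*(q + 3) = q^2 + 13*q/3 + 4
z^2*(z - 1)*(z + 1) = z^4 - z^2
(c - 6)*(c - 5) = c^2 - 11*c + 30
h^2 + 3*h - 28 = (h - 4)*(h + 7)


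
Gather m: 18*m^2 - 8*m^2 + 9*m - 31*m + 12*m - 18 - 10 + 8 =10*m^2 - 10*m - 20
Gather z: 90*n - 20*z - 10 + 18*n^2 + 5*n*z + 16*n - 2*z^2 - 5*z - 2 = 18*n^2 + 106*n - 2*z^2 + z*(5*n - 25) - 12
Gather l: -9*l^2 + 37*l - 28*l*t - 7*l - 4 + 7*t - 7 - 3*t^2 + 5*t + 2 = -9*l^2 + l*(30 - 28*t) - 3*t^2 + 12*t - 9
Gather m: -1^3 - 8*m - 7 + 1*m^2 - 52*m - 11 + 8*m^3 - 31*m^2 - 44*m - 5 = 8*m^3 - 30*m^2 - 104*m - 24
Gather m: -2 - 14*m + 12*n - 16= -14*m + 12*n - 18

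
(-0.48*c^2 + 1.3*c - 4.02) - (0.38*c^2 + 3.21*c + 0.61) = -0.86*c^2 - 1.91*c - 4.63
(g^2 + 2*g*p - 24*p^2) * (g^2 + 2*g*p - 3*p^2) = g^4 + 4*g^3*p - 23*g^2*p^2 - 54*g*p^3 + 72*p^4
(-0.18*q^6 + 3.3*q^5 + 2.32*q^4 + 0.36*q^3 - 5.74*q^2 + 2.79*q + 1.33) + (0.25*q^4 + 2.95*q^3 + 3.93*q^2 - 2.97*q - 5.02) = -0.18*q^6 + 3.3*q^5 + 2.57*q^4 + 3.31*q^3 - 1.81*q^2 - 0.18*q - 3.69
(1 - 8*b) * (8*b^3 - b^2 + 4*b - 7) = -64*b^4 + 16*b^3 - 33*b^2 + 60*b - 7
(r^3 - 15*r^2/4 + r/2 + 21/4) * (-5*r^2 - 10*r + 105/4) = -5*r^5 + 35*r^4/4 + 245*r^3/4 - 2075*r^2/16 - 315*r/8 + 2205/16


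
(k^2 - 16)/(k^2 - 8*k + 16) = (k + 4)/(k - 4)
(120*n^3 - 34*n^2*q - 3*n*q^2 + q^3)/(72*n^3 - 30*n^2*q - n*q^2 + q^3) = (-5*n + q)/(-3*n + q)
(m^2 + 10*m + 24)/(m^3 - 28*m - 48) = (m + 6)/(m^2 - 4*m - 12)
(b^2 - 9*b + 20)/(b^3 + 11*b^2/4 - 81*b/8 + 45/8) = 8*(b^2 - 9*b + 20)/(8*b^3 + 22*b^2 - 81*b + 45)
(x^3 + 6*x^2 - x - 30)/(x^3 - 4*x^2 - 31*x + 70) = (x + 3)/(x - 7)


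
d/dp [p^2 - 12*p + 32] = 2*p - 12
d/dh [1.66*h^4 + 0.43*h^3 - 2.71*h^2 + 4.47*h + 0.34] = 6.64*h^3 + 1.29*h^2 - 5.42*h + 4.47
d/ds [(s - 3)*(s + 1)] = 2*s - 2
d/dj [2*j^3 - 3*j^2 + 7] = 6*j*(j - 1)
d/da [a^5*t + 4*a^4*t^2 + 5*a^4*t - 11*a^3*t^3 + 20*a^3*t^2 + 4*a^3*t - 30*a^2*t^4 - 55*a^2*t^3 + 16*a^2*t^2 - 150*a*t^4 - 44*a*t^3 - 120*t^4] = t*(5*a^4 + 16*a^3*t + 20*a^3 - 33*a^2*t^2 + 60*a^2*t + 12*a^2 - 60*a*t^3 - 110*a*t^2 + 32*a*t - 150*t^3 - 44*t^2)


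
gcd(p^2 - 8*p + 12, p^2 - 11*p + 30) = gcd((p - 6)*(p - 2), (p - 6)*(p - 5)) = p - 6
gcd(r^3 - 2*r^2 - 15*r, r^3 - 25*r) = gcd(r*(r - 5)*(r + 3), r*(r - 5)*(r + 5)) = r^2 - 5*r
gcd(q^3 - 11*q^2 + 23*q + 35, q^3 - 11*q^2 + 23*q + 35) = q^3 - 11*q^2 + 23*q + 35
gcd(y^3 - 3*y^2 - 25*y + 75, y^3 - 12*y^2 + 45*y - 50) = y - 5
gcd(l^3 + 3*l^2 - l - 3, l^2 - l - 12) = l + 3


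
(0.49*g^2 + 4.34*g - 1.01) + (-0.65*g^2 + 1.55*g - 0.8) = -0.16*g^2 + 5.89*g - 1.81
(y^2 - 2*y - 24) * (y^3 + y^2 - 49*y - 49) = y^5 - y^4 - 75*y^3 + 25*y^2 + 1274*y + 1176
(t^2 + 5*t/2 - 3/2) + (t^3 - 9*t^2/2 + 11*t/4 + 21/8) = t^3 - 7*t^2/2 + 21*t/4 + 9/8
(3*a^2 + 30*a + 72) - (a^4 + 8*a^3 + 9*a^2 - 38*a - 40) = -a^4 - 8*a^3 - 6*a^2 + 68*a + 112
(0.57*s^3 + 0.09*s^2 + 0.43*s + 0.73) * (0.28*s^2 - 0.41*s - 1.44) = 0.1596*s^5 - 0.2085*s^4 - 0.7373*s^3 - 0.1015*s^2 - 0.9185*s - 1.0512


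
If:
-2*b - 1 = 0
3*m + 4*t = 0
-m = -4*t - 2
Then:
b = -1/2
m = 1/2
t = -3/8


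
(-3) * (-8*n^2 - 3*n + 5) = 24*n^2 + 9*n - 15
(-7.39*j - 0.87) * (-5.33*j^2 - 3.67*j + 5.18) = 39.3887*j^3 + 31.7584*j^2 - 35.0873*j - 4.5066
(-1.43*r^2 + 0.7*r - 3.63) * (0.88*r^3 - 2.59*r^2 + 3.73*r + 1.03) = -1.2584*r^5 + 4.3197*r^4 - 10.3413*r^3 + 10.5398*r^2 - 12.8189*r - 3.7389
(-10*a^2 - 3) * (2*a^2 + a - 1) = -20*a^4 - 10*a^3 + 4*a^2 - 3*a + 3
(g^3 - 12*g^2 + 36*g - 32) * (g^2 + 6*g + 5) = g^5 - 6*g^4 - 31*g^3 + 124*g^2 - 12*g - 160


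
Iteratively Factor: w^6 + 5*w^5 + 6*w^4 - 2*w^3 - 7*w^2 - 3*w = (w + 1)*(w^5 + 4*w^4 + 2*w^3 - 4*w^2 - 3*w) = (w + 1)^2*(w^4 + 3*w^3 - w^2 - 3*w) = (w + 1)^3*(w^3 + 2*w^2 - 3*w) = (w + 1)^3*(w + 3)*(w^2 - w) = (w - 1)*(w + 1)^3*(w + 3)*(w)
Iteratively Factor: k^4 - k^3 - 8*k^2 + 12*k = (k)*(k^3 - k^2 - 8*k + 12) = k*(k - 2)*(k^2 + k - 6) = k*(k - 2)*(k + 3)*(k - 2)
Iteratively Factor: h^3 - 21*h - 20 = (h + 1)*(h^2 - h - 20) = (h - 5)*(h + 1)*(h + 4)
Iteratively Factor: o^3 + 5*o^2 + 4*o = (o)*(o^2 + 5*o + 4) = o*(o + 4)*(o + 1)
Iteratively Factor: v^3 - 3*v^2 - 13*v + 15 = (v - 5)*(v^2 + 2*v - 3) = (v - 5)*(v - 1)*(v + 3)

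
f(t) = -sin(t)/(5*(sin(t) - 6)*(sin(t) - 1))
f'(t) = -cos(t)/(5*(sin(t) - 6)*(sin(t) - 1)) + sin(t)*cos(t)/(5*(sin(t) - 6)*(sin(t) - 1)^2) + sin(t)*cos(t)/(5*(sin(t) - 6)^2*(sin(t) - 1)) = (sin(t)^2 - 6)*cos(t)/(5*(sin(t) - 6)^2*(sin(t) - 1)^2)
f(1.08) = -0.29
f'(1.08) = -1.35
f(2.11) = -0.24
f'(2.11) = 1.02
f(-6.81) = 0.01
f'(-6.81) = -0.01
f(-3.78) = -0.05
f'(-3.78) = 0.19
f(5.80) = 0.01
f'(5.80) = -0.01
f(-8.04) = 0.01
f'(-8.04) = 0.00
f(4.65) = 0.01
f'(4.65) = 0.00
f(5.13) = 0.01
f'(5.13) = -0.00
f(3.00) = -0.00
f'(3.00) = 0.05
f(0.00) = 0.00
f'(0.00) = -0.03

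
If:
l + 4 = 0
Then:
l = -4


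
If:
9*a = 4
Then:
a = 4/9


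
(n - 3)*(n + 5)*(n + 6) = n^3 + 8*n^2 - 3*n - 90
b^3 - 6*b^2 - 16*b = b*(b - 8)*(b + 2)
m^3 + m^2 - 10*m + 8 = (m - 2)*(m - 1)*(m + 4)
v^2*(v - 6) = v^3 - 6*v^2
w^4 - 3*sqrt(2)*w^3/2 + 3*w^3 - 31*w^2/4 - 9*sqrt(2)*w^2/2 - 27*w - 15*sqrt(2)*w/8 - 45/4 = (w + 1/2)*(w + 5/2)*(w - 3*sqrt(2))*(w + 3*sqrt(2)/2)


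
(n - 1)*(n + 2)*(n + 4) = n^3 + 5*n^2 + 2*n - 8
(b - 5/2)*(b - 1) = b^2 - 7*b/2 + 5/2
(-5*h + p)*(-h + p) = 5*h^2 - 6*h*p + p^2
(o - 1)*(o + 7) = o^2 + 6*o - 7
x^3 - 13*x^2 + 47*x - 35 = (x - 7)*(x - 5)*(x - 1)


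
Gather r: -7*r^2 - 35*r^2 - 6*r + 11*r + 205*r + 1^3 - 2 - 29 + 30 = -42*r^2 + 210*r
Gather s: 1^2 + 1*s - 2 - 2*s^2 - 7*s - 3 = -2*s^2 - 6*s - 4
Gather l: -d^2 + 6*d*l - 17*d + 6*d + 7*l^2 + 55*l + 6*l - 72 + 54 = -d^2 - 11*d + 7*l^2 + l*(6*d + 61) - 18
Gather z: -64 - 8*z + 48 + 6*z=-2*z - 16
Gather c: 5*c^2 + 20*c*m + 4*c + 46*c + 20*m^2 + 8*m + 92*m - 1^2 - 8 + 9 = 5*c^2 + c*(20*m + 50) + 20*m^2 + 100*m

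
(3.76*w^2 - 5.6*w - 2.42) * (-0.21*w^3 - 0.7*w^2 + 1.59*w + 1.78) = -0.7896*w^5 - 1.456*w^4 + 10.4066*w^3 - 0.517199999999999*w^2 - 13.8158*w - 4.3076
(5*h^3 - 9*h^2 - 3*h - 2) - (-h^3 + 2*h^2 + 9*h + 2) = 6*h^3 - 11*h^2 - 12*h - 4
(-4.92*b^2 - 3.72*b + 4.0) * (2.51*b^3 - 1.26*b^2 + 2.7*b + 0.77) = -12.3492*b^5 - 3.138*b^4 + 1.4432*b^3 - 18.8724*b^2 + 7.9356*b + 3.08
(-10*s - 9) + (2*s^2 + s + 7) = 2*s^2 - 9*s - 2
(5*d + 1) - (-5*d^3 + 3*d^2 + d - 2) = 5*d^3 - 3*d^2 + 4*d + 3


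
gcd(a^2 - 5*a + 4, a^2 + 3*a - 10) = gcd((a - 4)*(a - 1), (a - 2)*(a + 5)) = 1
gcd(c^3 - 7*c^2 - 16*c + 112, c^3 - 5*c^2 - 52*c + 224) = c - 4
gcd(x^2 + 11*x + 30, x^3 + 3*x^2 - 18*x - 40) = x + 5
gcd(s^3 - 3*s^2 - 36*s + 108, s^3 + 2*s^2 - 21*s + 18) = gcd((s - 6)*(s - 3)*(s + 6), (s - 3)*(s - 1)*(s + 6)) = s^2 + 3*s - 18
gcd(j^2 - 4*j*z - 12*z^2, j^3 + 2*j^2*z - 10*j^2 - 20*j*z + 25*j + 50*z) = j + 2*z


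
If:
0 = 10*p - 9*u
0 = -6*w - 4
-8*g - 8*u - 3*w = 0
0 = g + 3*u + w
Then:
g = 1/24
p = 3/16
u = 5/24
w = -2/3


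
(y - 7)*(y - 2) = y^2 - 9*y + 14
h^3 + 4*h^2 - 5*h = h*(h - 1)*(h + 5)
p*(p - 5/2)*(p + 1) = p^3 - 3*p^2/2 - 5*p/2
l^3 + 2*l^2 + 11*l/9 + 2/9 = (l + 1/3)*(l + 2/3)*(l + 1)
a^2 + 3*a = a*(a + 3)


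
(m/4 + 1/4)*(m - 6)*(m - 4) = m^3/4 - 9*m^2/4 + 7*m/2 + 6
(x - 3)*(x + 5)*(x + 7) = x^3 + 9*x^2 - x - 105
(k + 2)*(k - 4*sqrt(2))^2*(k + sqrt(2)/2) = k^4 - 15*sqrt(2)*k^3/2 + 2*k^3 - 15*sqrt(2)*k^2 + 24*k^2 + 16*sqrt(2)*k + 48*k + 32*sqrt(2)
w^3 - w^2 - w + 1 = (w - 1)^2*(w + 1)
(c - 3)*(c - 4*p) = c^2 - 4*c*p - 3*c + 12*p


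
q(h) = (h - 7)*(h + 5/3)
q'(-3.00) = -11.33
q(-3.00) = 13.33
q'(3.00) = 0.67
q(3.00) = -18.67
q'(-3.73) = -12.79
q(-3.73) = 22.14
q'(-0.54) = -6.41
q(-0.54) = -8.50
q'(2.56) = -0.21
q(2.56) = -18.77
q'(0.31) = -4.71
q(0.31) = -13.22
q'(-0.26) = -5.85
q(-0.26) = -10.21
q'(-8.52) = -22.37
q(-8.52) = 106.36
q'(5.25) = 5.17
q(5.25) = -12.10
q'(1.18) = -2.97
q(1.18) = -16.57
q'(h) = 2*h - 16/3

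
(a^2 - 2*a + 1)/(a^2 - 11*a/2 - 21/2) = 2*(-a^2 + 2*a - 1)/(-2*a^2 + 11*a + 21)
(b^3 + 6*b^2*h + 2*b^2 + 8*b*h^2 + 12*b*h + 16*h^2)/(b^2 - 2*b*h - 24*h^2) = (b^2 + 2*b*h + 2*b + 4*h)/(b - 6*h)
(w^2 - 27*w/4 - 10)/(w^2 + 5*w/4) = (w - 8)/w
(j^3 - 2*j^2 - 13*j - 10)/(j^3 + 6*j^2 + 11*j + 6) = (j - 5)/(j + 3)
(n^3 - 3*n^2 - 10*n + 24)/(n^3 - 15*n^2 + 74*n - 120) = (n^2 + n - 6)/(n^2 - 11*n + 30)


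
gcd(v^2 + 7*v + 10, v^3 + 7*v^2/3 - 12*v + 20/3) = v + 5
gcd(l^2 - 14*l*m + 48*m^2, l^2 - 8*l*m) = l - 8*m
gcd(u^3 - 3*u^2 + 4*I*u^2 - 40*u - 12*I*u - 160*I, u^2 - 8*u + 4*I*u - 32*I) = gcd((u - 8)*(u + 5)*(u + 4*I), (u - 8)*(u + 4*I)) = u^2 + u*(-8 + 4*I) - 32*I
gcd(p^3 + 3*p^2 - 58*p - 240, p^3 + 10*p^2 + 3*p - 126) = p + 6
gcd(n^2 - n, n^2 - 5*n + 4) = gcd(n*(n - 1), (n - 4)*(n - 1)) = n - 1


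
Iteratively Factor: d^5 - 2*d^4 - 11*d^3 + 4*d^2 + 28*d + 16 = (d - 4)*(d^4 + 2*d^3 - 3*d^2 - 8*d - 4) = (d - 4)*(d + 1)*(d^3 + d^2 - 4*d - 4) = (d - 4)*(d - 2)*(d + 1)*(d^2 + 3*d + 2) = (d - 4)*(d - 2)*(d + 1)^2*(d + 2)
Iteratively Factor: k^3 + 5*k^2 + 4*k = (k + 4)*(k^2 + k) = k*(k + 4)*(k + 1)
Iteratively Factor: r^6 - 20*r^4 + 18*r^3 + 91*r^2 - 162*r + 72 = (r - 1)*(r^5 + r^4 - 19*r^3 - r^2 + 90*r - 72) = (r - 1)*(r + 3)*(r^4 - 2*r^3 - 13*r^2 + 38*r - 24) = (r - 1)^2*(r + 3)*(r^3 - r^2 - 14*r + 24) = (r - 3)*(r - 1)^2*(r + 3)*(r^2 + 2*r - 8) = (r - 3)*(r - 1)^2*(r + 3)*(r + 4)*(r - 2)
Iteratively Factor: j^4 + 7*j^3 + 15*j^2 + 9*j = (j + 1)*(j^3 + 6*j^2 + 9*j) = (j + 1)*(j + 3)*(j^2 + 3*j) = j*(j + 1)*(j + 3)*(j + 3)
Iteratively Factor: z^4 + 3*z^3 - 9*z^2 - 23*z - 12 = (z + 4)*(z^3 - z^2 - 5*z - 3) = (z + 1)*(z + 4)*(z^2 - 2*z - 3) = (z + 1)^2*(z + 4)*(z - 3)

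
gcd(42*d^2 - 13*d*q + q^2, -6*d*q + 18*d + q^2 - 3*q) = -6*d + q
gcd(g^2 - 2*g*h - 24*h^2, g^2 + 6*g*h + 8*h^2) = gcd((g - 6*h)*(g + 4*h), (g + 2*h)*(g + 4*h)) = g + 4*h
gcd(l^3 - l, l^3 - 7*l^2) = l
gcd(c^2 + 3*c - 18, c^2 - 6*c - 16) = 1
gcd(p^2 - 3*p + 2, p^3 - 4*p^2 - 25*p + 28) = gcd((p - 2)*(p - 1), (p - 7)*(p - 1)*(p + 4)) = p - 1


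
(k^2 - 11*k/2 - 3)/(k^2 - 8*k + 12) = (k + 1/2)/(k - 2)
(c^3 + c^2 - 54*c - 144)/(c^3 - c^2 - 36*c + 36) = (c^2 - 5*c - 24)/(c^2 - 7*c + 6)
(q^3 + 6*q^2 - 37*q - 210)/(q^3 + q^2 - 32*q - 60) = (q + 7)/(q + 2)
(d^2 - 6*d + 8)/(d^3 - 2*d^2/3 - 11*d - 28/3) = 3*(d - 2)/(3*d^2 + 10*d + 7)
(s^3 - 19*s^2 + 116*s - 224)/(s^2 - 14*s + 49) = (s^2 - 12*s + 32)/(s - 7)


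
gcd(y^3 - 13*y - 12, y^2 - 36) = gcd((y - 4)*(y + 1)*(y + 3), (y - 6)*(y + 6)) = 1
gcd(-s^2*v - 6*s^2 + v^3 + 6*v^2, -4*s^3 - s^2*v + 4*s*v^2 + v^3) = s^2 - v^2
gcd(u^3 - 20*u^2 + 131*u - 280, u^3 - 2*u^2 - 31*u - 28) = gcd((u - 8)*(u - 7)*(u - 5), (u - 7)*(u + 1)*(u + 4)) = u - 7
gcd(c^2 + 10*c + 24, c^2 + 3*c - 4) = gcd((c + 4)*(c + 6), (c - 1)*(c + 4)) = c + 4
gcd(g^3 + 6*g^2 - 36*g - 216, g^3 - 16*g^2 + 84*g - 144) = g - 6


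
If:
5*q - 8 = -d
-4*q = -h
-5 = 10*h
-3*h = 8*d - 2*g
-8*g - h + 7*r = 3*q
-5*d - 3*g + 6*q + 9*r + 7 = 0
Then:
No Solution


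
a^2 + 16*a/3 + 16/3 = (a + 4/3)*(a + 4)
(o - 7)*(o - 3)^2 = o^3 - 13*o^2 + 51*o - 63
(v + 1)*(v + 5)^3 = v^4 + 16*v^3 + 90*v^2 + 200*v + 125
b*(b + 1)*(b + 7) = b^3 + 8*b^2 + 7*b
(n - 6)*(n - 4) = n^2 - 10*n + 24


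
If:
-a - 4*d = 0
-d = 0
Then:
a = 0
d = 0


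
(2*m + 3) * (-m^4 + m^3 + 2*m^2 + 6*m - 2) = -2*m^5 - m^4 + 7*m^3 + 18*m^2 + 14*m - 6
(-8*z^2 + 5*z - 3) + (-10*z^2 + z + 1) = -18*z^2 + 6*z - 2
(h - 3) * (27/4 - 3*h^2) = -3*h^3 + 9*h^2 + 27*h/4 - 81/4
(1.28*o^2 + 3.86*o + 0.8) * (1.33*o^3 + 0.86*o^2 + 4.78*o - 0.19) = 1.7024*o^5 + 6.2346*o^4 + 10.502*o^3 + 18.8956*o^2 + 3.0906*o - 0.152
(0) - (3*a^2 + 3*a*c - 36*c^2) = -3*a^2 - 3*a*c + 36*c^2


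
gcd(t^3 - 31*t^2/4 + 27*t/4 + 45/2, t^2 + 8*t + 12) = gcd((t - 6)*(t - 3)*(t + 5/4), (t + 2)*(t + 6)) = 1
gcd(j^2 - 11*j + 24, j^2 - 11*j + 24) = j^2 - 11*j + 24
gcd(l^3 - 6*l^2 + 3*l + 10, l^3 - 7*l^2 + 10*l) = l^2 - 7*l + 10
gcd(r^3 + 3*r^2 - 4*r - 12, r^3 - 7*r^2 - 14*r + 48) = r^2 + r - 6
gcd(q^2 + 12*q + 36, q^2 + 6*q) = q + 6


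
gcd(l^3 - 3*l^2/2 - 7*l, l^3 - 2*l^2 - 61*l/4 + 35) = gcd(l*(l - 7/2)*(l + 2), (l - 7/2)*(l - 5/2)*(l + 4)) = l - 7/2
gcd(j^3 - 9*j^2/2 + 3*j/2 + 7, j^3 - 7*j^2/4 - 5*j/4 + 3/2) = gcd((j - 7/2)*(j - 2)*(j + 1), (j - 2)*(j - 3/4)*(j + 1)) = j^2 - j - 2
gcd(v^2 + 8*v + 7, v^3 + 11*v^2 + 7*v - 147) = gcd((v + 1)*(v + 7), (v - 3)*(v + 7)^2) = v + 7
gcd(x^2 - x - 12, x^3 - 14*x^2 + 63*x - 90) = 1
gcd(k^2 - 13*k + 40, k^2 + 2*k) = 1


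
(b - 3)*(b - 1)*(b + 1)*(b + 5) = b^4 + 2*b^3 - 16*b^2 - 2*b + 15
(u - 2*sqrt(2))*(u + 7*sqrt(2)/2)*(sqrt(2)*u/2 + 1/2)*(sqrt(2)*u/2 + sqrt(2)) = u^4/2 + u^3 + sqrt(2)*u^3 - 25*u^2/4 + 2*sqrt(2)*u^2 - 25*u/2 - 7*sqrt(2)*u/2 - 7*sqrt(2)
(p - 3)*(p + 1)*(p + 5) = p^3 + 3*p^2 - 13*p - 15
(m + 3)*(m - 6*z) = m^2 - 6*m*z + 3*m - 18*z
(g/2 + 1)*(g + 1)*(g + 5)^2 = g^4/2 + 13*g^3/2 + 57*g^2/2 + 95*g/2 + 25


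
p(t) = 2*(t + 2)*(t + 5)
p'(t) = 4*t + 14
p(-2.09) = -0.52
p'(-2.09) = 5.64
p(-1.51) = 3.42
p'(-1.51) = 7.96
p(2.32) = 63.24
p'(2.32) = 23.28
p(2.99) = 79.74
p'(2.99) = 25.96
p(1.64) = 48.34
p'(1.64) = 20.56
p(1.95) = 54.90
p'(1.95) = 21.80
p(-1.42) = 4.15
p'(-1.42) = 8.32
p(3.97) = 107.10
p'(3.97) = 29.88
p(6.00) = 176.00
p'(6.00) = 38.00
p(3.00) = 80.00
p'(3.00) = 26.00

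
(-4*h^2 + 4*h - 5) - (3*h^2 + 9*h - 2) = -7*h^2 - 5*h - 3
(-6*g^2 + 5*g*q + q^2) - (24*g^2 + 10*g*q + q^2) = -30*g^2 - 5*g*q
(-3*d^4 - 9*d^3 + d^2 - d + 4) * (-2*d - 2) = 6*d^5 + 24*d^4 + 16*d^3 - 6*d - 8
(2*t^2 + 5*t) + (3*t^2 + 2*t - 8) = 5*t^2 + 7*t - 8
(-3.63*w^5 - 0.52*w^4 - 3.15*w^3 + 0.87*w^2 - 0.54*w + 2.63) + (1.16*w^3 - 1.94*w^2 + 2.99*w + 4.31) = -3.63*w^5 - 0.52*w^4 - 1.99*w^3 - 1.07*w^2 + 2.45*w + 6.94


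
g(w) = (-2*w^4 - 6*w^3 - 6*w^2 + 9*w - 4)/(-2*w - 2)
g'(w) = (-8*w^3 - 18*w^2 - 12*w + 9)/(-2*w - 2) + 2*(-2*w^4 - 6*w^3 - 6*w^2 + 9*w - 4)/(-2*w - 2)^2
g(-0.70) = 19.44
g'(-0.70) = -83.66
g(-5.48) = -117.16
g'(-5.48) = 68.80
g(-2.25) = -15.02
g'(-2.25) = 2.39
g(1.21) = 3.80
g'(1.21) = 8.70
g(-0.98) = 369.50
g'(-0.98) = -18750.04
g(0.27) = 0.84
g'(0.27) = -2.35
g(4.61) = 140.92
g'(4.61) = 82.96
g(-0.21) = 3.86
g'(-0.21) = -11.73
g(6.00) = 289.57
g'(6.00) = 132.85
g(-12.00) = -1458.18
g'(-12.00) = 384.94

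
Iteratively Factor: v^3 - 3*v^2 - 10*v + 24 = (v + 3)*(v^2 - 6*v + 8) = (v - 4)*(v + 3)*(v - 2)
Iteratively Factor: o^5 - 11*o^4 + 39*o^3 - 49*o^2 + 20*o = (o - 4)*(o^4 - 7*o^3 + 11*o^2 - 5*o) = o*(o - 4)*(o^3 - 7*o^2 + 11*o - 5) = o*(o - 5)*(o - 4)*(o^2 - 2*o + 1) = o*(o - 5)*(o - 4)*(o - 1)*(o - 1)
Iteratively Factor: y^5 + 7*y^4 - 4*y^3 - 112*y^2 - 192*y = (y - 4)*(y^4 + 11*y^3 + 40*y^2 + 48*y) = (y - 4)*(y + 4)*(y^3 + 7*y^2 + 12*y) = (y - 4)*(y + 4)^2*(y^2 + 3*y) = y*(y - 4)*(y + 4)^2*(y + 3)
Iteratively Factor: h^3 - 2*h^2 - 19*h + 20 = (h + 4)*(h^2 - 6*h + 5) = (h - 1)*(h + 4)*(h - 5)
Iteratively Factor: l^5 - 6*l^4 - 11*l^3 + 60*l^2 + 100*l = (l + 2)*(l^4 - 8*l^3 + 5*l^2 + 50*l) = l*(l + 2)*(l^3 - 8*l^2 + 5*l + 50) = l*(l + 2)^2*(l^2 - 10*l + 25) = l*(l - 5)*(l + 2)^2*(l - 5)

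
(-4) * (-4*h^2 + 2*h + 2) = 16*h^2 - 8*h - 8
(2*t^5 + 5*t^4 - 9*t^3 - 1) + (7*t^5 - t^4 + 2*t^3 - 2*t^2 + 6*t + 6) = 9*t^5 + 4*t^4 - 7*t^3 - 2*t^2 + 6*t + 5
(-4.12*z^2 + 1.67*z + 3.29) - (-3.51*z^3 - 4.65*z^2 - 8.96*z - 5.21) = 3.51*z^3 + 0.53*z^2 + 10.63*z + 8.5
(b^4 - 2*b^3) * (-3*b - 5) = -3*b^5 + b^4 + 10*b^3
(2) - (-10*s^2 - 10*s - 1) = 10*s^2 + 10*s + 3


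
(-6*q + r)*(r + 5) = -6*q*r - 30*q + r^2 + 5*r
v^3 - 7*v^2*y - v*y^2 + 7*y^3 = (v - 7*y)*(v - y)*(v + y)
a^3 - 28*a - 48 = (a - 6)*(a + 2)*(a + 4)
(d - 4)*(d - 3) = d^2 - 7*d + 12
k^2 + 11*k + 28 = (k + 4)*(k + 7)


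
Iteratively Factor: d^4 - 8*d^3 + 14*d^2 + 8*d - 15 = (d - 5)*(d^3 - 3*d^2 - d + 3) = (d - 5)*(d - 1)*(d^2 - 2*d - 3) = (d - 5)*(d - 3)*(d - 1)*(d + 1)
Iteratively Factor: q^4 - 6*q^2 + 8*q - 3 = (q + 3)*(q^3 - 3*q^2 + 3*q - 1) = (q - 1)*(q + 3)*(q^2 - 2*q + 1) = (q - 1)^2*(q + 3)*(q - 1)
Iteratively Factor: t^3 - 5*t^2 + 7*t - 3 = (t - 1)*(t^2 - 4*t + 3) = (t - 3)*(t - 1)*(t - 1)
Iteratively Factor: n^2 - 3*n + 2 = (n - 1)*(n - 2)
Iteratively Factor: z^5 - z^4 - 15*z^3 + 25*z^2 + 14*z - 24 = (z + 4)*(z^4 - 5*z^3 + 5*z^2 + 5*z - 6) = (z + 1)*(z + 4)*(z^3 - 6*z^2 + 11*z - 6) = (z - 1)*(z + 1)*(z + 4)*(z^2 - 5*z + 6) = (z - 2)*(z - 1)*(z + 1)*(z + 4)*(z - 3)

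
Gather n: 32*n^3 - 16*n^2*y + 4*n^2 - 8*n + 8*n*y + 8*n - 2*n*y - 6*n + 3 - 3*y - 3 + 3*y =32*n^3 + n^2*(4 - 16*y) + n*(6*y - 6)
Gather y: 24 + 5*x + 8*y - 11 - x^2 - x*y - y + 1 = -x^2 + 5*x + y*(7 - x) + 14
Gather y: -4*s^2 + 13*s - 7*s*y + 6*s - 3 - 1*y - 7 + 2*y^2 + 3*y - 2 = -4*s^2 + 19*s + 2*y^2 + y*(2 - 7*s) - 12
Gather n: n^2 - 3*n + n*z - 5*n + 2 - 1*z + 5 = n^2 + n*(z - 8) - z + 7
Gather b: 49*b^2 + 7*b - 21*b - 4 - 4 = 49*b^2 - 14*b - 8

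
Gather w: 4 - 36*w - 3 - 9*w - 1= -45*w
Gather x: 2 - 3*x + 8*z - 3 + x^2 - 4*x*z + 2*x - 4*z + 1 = x^2 + x*(-4*z - 1) + 4*z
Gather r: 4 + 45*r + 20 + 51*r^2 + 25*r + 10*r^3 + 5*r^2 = 10*r^3 + 56*r^2 + 70*r + 24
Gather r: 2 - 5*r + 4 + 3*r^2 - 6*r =3*r^2 - 11*r + 6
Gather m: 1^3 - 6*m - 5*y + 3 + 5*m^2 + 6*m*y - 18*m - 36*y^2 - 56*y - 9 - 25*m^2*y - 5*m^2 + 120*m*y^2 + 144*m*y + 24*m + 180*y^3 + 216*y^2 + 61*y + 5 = -25*m^2*y + m*(120*y^2 + 150*y) + 180*y^3 + 180*y^2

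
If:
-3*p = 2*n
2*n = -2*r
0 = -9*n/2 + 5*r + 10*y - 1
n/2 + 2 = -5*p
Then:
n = 12/17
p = -8/17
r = -12/17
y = 131/170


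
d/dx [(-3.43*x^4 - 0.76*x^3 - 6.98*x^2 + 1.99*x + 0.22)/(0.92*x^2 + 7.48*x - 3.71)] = (-6.3112*x^5 - 77.6684*x^4 + 39.5316*x^3 - 45.5824*x^2 + 51.3868*x - 9.0285)/(0.8464*x^4 + 13.7632*x^3 + 49.124*x^2 - 55.5016*x + 13.7641)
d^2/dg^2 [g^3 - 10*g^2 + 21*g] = 6*g - 20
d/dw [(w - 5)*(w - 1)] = 2*w - 6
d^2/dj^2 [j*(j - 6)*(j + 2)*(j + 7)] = 12*j^2 + 18*j - 80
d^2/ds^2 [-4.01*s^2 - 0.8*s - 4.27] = -8.02000000000000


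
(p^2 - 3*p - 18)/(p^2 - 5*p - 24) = (p - 6)/(p - 8)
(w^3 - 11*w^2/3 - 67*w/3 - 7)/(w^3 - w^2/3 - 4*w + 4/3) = (3*w^3 - 11*w^2 - 67*w - 21)/(3*w^3 - w^2 - 12*w + 4)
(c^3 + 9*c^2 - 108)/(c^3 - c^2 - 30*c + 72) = (c + 6)/(c - 4)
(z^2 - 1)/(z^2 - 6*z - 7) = (z - 1)/(z - 7)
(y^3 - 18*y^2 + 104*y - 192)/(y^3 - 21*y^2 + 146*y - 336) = (y - 4)/(y - 7)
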